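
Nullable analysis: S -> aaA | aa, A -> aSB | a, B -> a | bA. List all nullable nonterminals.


A nonterminal is nullable iff some alternative derives ε (directly, or every symbol in it is nullable)
Nullable: {}


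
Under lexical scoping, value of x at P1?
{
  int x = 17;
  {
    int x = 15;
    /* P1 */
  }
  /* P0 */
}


x declared in the same block as P1
x = 15


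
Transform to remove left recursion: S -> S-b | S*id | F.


Left-recursive alternatives: S-b, S*id; non-recursive: F
Introduce S': S -> FS', S' -> -bS' | *idS' | ε


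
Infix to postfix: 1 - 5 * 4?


* has higher precedence, evaluate 5*4 first
Postfix: 1 5 4 * -


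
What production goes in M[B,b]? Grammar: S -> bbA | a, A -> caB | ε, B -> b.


For [B, b]: 'b' ∈ FIRST(b)
Entry: B -> b


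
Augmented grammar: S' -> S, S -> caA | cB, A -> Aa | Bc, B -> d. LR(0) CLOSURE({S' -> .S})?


Start: S' -> .S
For each item with dot before a nonterminal B, add B -> .γ for every B-production
Closure: [S' -> .S, S -> .caA, S -> .cB]


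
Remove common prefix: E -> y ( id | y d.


Common prefix: 'y'
Factored: E -> y E', E' -> ( id | d


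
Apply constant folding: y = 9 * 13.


9 * 13 = 117 at compile time
Optimized: y = 117


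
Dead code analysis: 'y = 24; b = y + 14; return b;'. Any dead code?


y is read by b's definition; b is returned
No dead code


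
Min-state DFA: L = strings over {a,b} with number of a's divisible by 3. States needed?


Track (count of a) mod 3: states 0..2, accept at 0
Minimal DFA: 3 states


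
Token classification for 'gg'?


Pattern: letter/underscore followed by alphanumerics, not a keyword
Type: IDENTIFIER


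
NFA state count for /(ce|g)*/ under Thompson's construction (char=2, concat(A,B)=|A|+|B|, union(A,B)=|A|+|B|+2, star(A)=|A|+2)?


Syntax tree has 3 char leaf(s), 1 union(s), 1 star(s)
chars contribute 3×2 = 6; each union adds +2; each star adds +2
Total: 6 + 2 + 2 = 10 states


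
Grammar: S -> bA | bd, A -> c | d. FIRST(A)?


Per alternative of A: FIRST(c) = {c}; FIRST(d) = {d}
FIRST(A) = {c, d}


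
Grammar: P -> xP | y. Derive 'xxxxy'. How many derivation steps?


Derivation: P => xP => xxP => xxxP => xxxxP => xxxxy
Steps: 5


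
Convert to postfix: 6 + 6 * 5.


* has higher precedence, evaluate 6*5 first
Postfix: 6 6 5 * +


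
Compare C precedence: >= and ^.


'>=' is relational (level 7); '^' is bitwise XOR (level 4)
Higher level binds tighter
'>=' has higher precedence than '^'


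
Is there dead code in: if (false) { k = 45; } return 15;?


condition is constant false, so the whole block is unreachable
Dead: 'if (false) { k = 45; }'


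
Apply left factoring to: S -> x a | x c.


Common prefix: 'x'
Factored: S -> x S', S' -> a | c


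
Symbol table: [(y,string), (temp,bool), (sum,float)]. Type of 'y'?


Lookup 'y' → type string


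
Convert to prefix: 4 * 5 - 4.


left-to-right (same/higher precedence on left): tree is (- (* 4 5) 4)
Prefix: - * 4 5 4


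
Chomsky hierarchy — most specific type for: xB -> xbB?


LHS has context (more than one symbol) and |LHS| ≤ |RHS|
Classification: Type 1 (Context-Sensitive)


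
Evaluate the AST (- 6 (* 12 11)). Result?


Evaluate inner: (* 12 11) = 132
Evaluate root: (- 6 132) = -126
Result: -126


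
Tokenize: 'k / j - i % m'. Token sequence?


Scan left to right, longest-match per lexeme
Tokens: ID(k), OP(/), ID(j), OP(-), ID(i), OP(%), ID(m)


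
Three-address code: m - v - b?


Break into single-operator statements:
t1 = m - v
t2 = t1 - b


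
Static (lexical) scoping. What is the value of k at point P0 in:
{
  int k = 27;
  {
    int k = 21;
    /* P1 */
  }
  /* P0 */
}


k declared in the same block as P0
k = 27


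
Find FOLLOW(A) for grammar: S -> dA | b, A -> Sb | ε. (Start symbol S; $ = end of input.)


$ ∈ FOLLOW(S). For each A -> αBβ: add FIRST(β)\{ε} to FOLLOW(B); if β nullable, add FOLLOW(A).
FOLLOW(A) = {$, b}


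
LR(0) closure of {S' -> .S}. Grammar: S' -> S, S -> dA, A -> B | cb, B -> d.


Start: S' -> .S
For each item with dot before a nonterminal B, add B -> .γ for every B-production
Closure: [S' -> .S, S -> .dA]


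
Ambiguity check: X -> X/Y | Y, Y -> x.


precedence layered via separate nonterminal Y: deterministic
Unambiguous


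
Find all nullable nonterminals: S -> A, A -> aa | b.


A nonterminal is nullable iff some alternative derives ε (directly, or every symbol in it is nullable)
Nullable: {}


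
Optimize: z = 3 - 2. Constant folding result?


3 - 2 = 1 at compile time
Optimized: z = 1


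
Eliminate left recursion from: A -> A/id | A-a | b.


Left-recursive alternatives: A/id, A-a; non-recursive: b
Introduce A': A -> bA', A' -> /idA' | -aA' | ε


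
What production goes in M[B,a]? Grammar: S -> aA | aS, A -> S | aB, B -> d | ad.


For [B, a]: 'a' ∈ FIRST(ad)
Entry: B -> ad


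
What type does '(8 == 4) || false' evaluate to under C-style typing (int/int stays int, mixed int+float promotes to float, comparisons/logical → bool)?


Operand types: bool || bool
Rule: logical operators take bool operands and yield bool
Result type: bool


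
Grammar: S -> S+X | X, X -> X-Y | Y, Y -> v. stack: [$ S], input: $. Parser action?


start symbol S on stack, input exhausted
Action: accept


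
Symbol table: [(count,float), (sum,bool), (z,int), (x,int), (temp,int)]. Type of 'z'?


Lookup 'z' → type int


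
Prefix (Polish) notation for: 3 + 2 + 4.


left-to-right (same/higher precedence on left): tree is (+ (+ 3 2) 4)
Prefix: + + 3 2 4


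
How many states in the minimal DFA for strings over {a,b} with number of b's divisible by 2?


Track (count of b) mod 2: states 0..1, accept at 0
Minimal DFA: 2 states


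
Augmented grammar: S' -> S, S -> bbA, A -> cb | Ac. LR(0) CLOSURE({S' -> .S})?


Start: S' -> .S
For each item with dot before a nonterminal B, add B -> .γ for every B-production
Closure: [S' -> .S, S -> .bbA]


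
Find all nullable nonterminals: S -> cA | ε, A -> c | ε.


A nonterminal is nullable iff some alternative derives ε (directly, or every symbol in it is nullable)
Nullable: {A, S}


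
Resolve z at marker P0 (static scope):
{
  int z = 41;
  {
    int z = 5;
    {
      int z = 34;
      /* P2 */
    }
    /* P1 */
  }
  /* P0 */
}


z declared in the same block as P0
z = 41


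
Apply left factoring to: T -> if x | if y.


Common prefix: 'if'
Factored: T -> if T', T' -> x | y


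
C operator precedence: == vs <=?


'<=' is relational (level 7); '==' is equality (level 6)
Higher level binds tighter
'<=' has higher precedence than '=='


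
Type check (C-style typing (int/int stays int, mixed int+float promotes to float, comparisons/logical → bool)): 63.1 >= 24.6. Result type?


Operand types: float >= float
Rule: comparison yields bool
Result type: bool


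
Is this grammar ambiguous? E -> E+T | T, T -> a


precedence layered via separate nonterminal T: deterministic
Unambiguous


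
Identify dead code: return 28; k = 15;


statement follows a return and is unreachable
Dead: 'k = 15'


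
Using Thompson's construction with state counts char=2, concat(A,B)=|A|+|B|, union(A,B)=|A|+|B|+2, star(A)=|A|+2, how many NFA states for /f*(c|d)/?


Syntax tree has 3 char leaf(s), 1 union(s), 1 star(s)
chars contribute 3×2 = 6; each union adds +2; each star adds +2
Total: 6 + 2 + 2 = 10 states


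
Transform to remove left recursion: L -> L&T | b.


Left-recursive alternatives: L&T; non-recursive: b
Introduce L': L -> bL', L' -> &TL' | ε


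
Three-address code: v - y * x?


Break into single-operator statements:
t1 = y * x
t2 = v - t1


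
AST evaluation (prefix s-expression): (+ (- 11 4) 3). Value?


Evaluate inner: (- 11 4) = 7
Evaluate root: (+ 7 3) = 10
Result: 10


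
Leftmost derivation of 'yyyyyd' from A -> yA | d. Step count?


Derivation: A => yA => yyA => yyyA => yyyyA => yyyyyA => yyyyyd
Steps: 6


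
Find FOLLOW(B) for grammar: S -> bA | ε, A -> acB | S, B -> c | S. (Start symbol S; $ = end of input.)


$ ∈ FOLLOW(S). For each A -> αBβ: add FIRST(β)\{ε} to FOLLOW(B); if β nullable, add FOLLOW(A).
FOLLOW(B) = {$}


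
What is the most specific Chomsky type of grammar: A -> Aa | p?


Left-linear: every RHS is a terminal or one nonterminal followed by a terminal
Classification: Type 3 (Regular)


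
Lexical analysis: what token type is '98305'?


Pattern: digits only
Type: INTEGER_LITERAL


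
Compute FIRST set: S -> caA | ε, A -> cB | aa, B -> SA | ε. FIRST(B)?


Per alternative of B: FIRST(SA) = {a, c}; FIRST(ε) = {ε}
FIRST(B) = {a, c, ε}


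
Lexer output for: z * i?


Scan left to right, longest-match per lexeme
Tokens: ID(z), OP(*), ID(i)


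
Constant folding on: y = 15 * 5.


15 * 5 = 75 at compile time
Optimized: y = 75


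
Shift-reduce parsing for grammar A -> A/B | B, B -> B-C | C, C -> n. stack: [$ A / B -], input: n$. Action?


no handle; shift 'n'
Action: shift


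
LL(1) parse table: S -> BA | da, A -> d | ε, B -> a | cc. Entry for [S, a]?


For [S, a]: 'a' ∈ FIRST(BA)
Entry: S -> BA


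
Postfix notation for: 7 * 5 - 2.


Left to right (same or higher precedence on left)
Postfix: 7 5 * 2 -


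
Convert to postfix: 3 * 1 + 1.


Left to right (same or higher precedence on left)
Postfix: 3 1 * 1 +


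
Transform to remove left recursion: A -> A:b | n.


Left-recursive alternatives: A:b; non-recursive: n
Introduce A': A -> nA', A' -> :bA' | ε


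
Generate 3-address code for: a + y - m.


Break into single-operator statements:
t1 = a + y
t2 = t1 - m


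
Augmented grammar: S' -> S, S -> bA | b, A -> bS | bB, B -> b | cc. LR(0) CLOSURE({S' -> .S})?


Start: S' -> .S
For each item with dot before a nonterminal B, add B -> .γ for every B-production
Closure: [S' -> .S, S -> .bA, S -> .b]


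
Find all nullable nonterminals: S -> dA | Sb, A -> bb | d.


A nonterminal is nullable iff some alternative derives ε (directly, or every symbol in it is nullable)
Nullable: {}


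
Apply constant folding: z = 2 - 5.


2 - 5 = -3 at compile time
Optimized: z = -3


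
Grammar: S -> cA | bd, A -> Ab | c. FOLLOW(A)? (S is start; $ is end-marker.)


$ ∈ FOLLOW(S). For each A -> αBβ: add FIRST(β)\{ε} to FOLLOW(B); if β nullable, add FOLLOW(A).
FOLLOW(A) = {$, b}


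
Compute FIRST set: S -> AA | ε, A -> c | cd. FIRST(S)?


Per alternative of S: FIRST(AA) = {c}; FIRST(ε) = {ε}
FIRST(S) = {c, ε}


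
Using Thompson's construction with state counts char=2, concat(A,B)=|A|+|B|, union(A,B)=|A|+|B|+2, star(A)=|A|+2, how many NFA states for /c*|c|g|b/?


Syntax tree has 4 char leaf(s), 3 union(s), 1 star(s)
chars contribute 4×2 = 8; each union adds +2; each star adds +2
Total: 8 + 6 + 2 = 16 states


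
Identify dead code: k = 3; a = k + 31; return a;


k is read by a's definition; a is returned
No dead code


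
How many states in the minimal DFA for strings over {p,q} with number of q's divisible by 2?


Track (count of q) mod 2: states 0..1, accept at 0
Minimal DFA: 2 states


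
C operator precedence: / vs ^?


'/' is multiplicative (level 10); '^' is bitwise XOR (level 4)
Higher level binds tighter
'/' has higher precedence than '^'


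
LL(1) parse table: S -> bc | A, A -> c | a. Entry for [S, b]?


For [S, b]: 'b' ∈ FIRST(bc)
Entry: S -> bc


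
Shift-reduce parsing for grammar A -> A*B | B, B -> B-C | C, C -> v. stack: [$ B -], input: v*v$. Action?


no handle; shift 'v'
Action: shift


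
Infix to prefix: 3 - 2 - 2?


left-to-right (same/higher precedence on left): tree is (- (- 3 2) 2)
Prefix: - - 3 2 2


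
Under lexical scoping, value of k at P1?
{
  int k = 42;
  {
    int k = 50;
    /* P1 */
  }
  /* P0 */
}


k declared in the same block as P1
k = 50


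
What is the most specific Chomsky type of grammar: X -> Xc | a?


Left-linear: every RHS is a terminal or one nonterminal followed by a terminal
Classification: Type 3 (Regular)


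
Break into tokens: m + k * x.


Scan left to right, longest-match per lexeme
Tokens: ID(m), OP(+), ID(k), OP(*), ID(x)


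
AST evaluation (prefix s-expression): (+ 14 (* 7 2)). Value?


Evaluate inner: (* 7 2) = 14
Evaluate root: (+ 14 14) = 28
Result: 28


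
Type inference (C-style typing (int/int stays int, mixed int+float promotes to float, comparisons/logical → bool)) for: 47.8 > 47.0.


Operand types: float > float
Rule: comparison yields bool
Result type: bool


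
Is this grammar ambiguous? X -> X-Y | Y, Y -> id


precedence layered via separate nonterminal Y: deterministic
Unambiguous


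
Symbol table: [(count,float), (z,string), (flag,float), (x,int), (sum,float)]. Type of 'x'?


Lookup 'x' → type int


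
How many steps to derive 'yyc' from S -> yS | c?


Derivation: S => yS => yyS => yyc
Steps: 3


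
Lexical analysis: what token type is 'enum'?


Pattern: reserved word
Type: KEYWORD


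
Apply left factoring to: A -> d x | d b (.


Common prefix: 'd'
Factored: A -> d A', A' -> x | b (


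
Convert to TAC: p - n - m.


Break into single-operator statements:
t1 = p - n
t2 = t1 - m


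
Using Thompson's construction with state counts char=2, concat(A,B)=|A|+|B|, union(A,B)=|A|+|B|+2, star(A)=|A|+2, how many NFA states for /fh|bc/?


Syntax tree has 4 char leaf(s), 1 union(s), 0 star(s)
chars contribute 4×2 = 8; each union adds +2; each star adds +2
Total: 8 + 2 + 0 = 10 states


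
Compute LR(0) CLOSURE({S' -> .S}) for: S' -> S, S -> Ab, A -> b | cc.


Start: S' -> .S
For each item with dot before a nonterminal B, add B -> .γ for every B-production
Closure: [S' -> .S, S -> .Ab, A -> .b, A -> .cc]


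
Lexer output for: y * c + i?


Scan left to right, longest-match per lexeme
Tokens: ID(y), OP(*), ID(c), OP(+), ID(i)


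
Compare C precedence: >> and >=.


'>>' is shift (level 8); '>=' is relational (level 7)
Higher level binds tighter
'>>' has higher precedence than '>='


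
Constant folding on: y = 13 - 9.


13 - 9 = 4 at compile time
Optimized: y = 4


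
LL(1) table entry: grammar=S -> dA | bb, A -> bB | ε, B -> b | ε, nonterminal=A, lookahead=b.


For [A, b]: 'b' ∈ FIRST(bB)
Entry: A -> bB


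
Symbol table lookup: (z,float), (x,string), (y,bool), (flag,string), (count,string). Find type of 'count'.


Lookup 'count' → type string


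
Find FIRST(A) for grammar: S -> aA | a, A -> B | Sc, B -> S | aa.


Per alternative of A: FIRST(B) = {a}; FIRST(Sc) = {a}
FIRST(A) = {a}


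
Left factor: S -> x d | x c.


Common prefix: 'x'
Factored: S -> x S', S' -> d | c


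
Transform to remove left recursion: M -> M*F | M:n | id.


Left-recursive alternatives: M*F, M:n; non-recursive: id
Introduce M': M -> idM', M' -> *FM' | :nM' | ε


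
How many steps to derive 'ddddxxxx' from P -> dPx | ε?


Derivation: P => dPx => ddPxx => dddPxxx => ddddPxxxx => ddddxxxx
Steps: 5


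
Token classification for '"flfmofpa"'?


Pattern: double-quoted sequence
Type: STRING_LITERAL


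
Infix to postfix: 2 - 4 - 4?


Left to right (same or higher precedence on left)
Postfix: 2 4 - 4 -


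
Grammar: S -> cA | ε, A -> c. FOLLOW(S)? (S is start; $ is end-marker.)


$ ∈ FOLLOW(S). For each A -> αBβ: add FIRST(β)\{ε} to FOLLOW(B); if β nullable, add FOLLOW(A).
FOLLOW(S) = {$}


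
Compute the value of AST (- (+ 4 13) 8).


Evaluate inner: (+ 4 13) = 17
Evaluate root: (- 17 8) = 9
Result: 9


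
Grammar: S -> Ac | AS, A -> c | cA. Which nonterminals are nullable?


A nonterminal is nullable iff some alternative derives ε (directly, or every symbol in it is nullable)
Nullable: {}


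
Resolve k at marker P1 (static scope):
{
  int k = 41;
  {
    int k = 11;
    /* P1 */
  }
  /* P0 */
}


k declared in the same block as P1
k = 11


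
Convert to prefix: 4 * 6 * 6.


left-to-right (same/higher precedence on left): tree is (* (* 4 6) 6)
Prefix: * * 4 6 6


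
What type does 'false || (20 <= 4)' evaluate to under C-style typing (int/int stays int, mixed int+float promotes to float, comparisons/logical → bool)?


Operand types: bool || bool
Rule: logical operators take bool operands and yield bool
Result type: bool


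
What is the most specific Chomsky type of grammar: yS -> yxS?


LHS has context (more than one symbol) and |LHS| ≤ |RHS|
Classification: Type 1 (Context-Sensitive)


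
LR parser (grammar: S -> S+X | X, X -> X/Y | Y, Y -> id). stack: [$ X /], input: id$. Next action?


no handle; shift 'id'
Action: shift


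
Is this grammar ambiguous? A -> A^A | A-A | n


'n^n-n' has two parse trees (no precedence encoded between ^ and -)
Ambiguous


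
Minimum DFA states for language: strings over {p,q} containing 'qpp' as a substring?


KMP-style automaton: 3 progress states + 1 absorbing accept = 4
Minimal DFA: 4 states


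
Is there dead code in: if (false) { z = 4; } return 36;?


condition is constant false, so the whole block is unreachable
Dead: 'if (false) { z = 4; }'


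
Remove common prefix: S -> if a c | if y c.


Common prefix: 'if'
Factored: S -> if S', S' -> a c | y c


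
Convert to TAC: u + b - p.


Break into single-operator statements:
t1 = u + b
t2 = t1 - p


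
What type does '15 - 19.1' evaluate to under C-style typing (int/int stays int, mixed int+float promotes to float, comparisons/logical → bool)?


Operand types: int - float
Rule: mixed int/float promotes to float; int/int stays int
Result type: float


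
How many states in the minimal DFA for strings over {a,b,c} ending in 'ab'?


Track the longest suffix of input matching a prefix of 'ab': 3 classes (prefixes of length 0..2)
Minimal DFA: 3 states


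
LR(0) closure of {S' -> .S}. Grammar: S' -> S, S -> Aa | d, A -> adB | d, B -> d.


Start: S' -> .S
For each item with dot before a nonterminal B, add B -> .γ for every B-production
Closure: [S' -> .S, S -> .Aa, S -> .d, A -> .adB, A -> .d]


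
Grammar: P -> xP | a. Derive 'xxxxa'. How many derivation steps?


Derivation: P => xP => xxP => xxxP => xxxxP => xxxxa
Steps: 5


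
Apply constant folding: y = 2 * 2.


2 * 2 = 4 at compile time
Optimized: y = 4


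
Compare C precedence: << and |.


'<<' is shift (level 8); '|' is bitwise OR (level 3)
Higher level binds tighter
'<<' has higher precedence than '|'


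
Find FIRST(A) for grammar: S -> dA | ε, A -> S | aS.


Per alternative of A: FIRST(S) = {d, ε}; FIRST(aS) = {a}
FIRST(A) = {a, d, ε}


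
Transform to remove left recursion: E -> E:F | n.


Left-recursive alternatives: E:F; non-recursive: n
Introduce E': E -> nE', E' -> :FE' | ε


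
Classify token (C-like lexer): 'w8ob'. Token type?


Pattern: letter/underscore followed by alphanumerics, not a keyword
Type: IDENTIFIER


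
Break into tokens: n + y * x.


Scan left to right, longest-match per lexeme
Tokens: ID(n), OP(+), ID(y), OP(*), ID(x)


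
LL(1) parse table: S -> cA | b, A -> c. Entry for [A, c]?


For [A, c]: 'c' ∈ FIRST(c)
Entry: A -> c


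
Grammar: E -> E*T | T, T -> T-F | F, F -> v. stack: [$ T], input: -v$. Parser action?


shift '-' to continue T -> T-F
Action: shift


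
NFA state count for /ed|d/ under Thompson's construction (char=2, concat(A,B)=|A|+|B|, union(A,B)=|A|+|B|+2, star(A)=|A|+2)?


Syntax tree has 3 char leaf(s), 1 union(s), 0 star(s)
chars contribute 3×2 = 6; each union adds +2; each star adds +2
Total: 6 + 2 + 0 = 8 states


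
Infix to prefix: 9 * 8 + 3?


left-to-right (same/higher precedence on left): tree is (+ (* 9 8) 3)
Prefix: + * 9 8 3


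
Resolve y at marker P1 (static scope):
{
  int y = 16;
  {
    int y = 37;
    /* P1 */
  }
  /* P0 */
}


y declared in the same block as P1
y = 37


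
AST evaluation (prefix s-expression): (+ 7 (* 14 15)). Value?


Evaluate inner: (* 14 15) = 210
Evaluate root: (+ 7 210) = 217
Result: 217


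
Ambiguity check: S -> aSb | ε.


balanced a^n…b^n: each string has a unique parse
Unambiguous


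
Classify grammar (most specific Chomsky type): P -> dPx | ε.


Single nonterminal LHS, but d^n x^n is not regular
Classification: Type 2 (Context-Free)


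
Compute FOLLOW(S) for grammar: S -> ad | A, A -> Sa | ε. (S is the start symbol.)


$ ∈ FOLLOW(S). For each A -> αBβ: add FIRST(β)\{ε} to FOLLOW(B); if β nullable, add FOLLOW(A).
FOLLOW(S) = {$, a}


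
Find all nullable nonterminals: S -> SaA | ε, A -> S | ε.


A nonterminal is nullable iff some alternative derives ε (directly, or every symbol in it is nullable)
Nullable: {A, S}


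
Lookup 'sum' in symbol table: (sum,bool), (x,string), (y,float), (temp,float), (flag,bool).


Lookup 'sum' → type bool


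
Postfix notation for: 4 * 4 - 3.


Left to right (same or higher precedence on left)
Postfix: 4 4 * 3 -


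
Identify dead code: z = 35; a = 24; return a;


z is assigned but never read
Dead: 'z = 35'


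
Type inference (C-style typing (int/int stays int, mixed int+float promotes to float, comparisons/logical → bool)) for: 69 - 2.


Operand types: int - int
Rule: mixed int/float promotes to float; int/int stays int
Result type: int


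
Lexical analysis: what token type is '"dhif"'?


Pattern: double-quoted sequence
Type: STRING_LITERAL


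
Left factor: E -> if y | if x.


Common prefix: 'if'
Factored: E -> if E', E' -> y | x


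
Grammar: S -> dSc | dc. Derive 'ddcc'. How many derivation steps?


Derivation: S => dSc => ddcc
Steps: 2


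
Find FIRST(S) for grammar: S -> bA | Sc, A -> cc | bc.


Per alternative of S: FIRST(bA) = {b}; FIRST(Sc) = {b}
FIRST(S) = {b}


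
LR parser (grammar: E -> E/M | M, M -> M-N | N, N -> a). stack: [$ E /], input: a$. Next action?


no handle ('E/' is not any RHS); shift 'a'
Action: shift


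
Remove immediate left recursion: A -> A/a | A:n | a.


Left-recursive alternatives: A/a, A:n; non-recursive: a
Introduce A': A -> aA', A' -> /aA' | :nA' | ε


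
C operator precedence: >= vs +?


'+' is additive (level 9); '>=' is relational (level 7)
Higher level binds tighter
'+' has higher precedence than '>='


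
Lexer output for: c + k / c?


Scan left to right, longest-match per lexeme
Tokens: ID(c), OP(+), ID(k), OP(/), ID(c)


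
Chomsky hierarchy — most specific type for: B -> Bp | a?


Left-linear: every RHS is a terminal or one nonterminal followed by a terminal
Classification: Type 3 (Regular)


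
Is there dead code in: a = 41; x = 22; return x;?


a is assigned but never read
Dead: 'a = 41'


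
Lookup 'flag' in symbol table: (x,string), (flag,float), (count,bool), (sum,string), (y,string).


Lookup 'flag' → type float


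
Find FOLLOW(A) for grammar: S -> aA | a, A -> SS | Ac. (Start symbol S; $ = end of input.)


$ ∈ FOLLOW(S). For each A -> αBβ: add FIRST(β)\{ε} to FOLLOW(B); if β nullable, add FOLLOW(A).
FOLLOW(A) = {$, a, c}


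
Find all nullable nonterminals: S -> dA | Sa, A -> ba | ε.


A nonterminal is nullable iff some alternative derives ε (directly, or every symbol in it is nullable)
Nullable: {A}


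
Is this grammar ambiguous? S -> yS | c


right-linear, alternatives start with distinct terminals 'y' vs 'c': unique leftmost derivation
Unambiguous


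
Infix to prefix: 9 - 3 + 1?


left-to-right (same/higher precedence on left): tree is (+ (- 9 3) 1)
Prefix: + - 9 3 1


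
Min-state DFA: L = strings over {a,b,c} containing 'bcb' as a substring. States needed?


KMP-style automaton: 3 progress states + 1 absorbing accept = 4
Minimal DFA: 4 states


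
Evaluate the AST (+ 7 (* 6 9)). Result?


Evaluate inner: (* 6 9) = 54
Evaluate root: (+ 7 54) = 61
Result: 61


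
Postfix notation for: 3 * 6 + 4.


Left to right (same or higher precedence on left)
Postfix: 3 6 * 4 +


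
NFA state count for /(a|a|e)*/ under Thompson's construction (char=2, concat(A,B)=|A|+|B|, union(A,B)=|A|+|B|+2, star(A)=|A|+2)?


Syntax tree has 3 char leaf(s), 2 union(s), 1 star(s)
chars contribute 3×2 = 6; each union adds +2; each star adds +2
Total: 6 + 4 + 2 = 12 states


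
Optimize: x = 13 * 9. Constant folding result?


13 * 9 = 117 at compile time
Optimized: x = 117


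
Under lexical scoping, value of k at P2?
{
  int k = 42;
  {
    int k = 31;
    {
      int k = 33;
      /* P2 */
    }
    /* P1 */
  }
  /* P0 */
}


k declared in the same block as P2
k = 33


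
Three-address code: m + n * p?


Break into single-operator statements:
t1 = n * p
t2 = m + t1


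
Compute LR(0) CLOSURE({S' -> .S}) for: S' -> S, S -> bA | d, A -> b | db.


Start: S' -> .S
For each item with dot before a nonterminal B, add B -> .γ for every B-production
Closure: [S' -> .S, S -> .bA, S -> .d]


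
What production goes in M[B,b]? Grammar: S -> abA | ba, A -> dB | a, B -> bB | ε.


For [B, b]: 'b' ∈ FIRST(bB)
Entry: B -> bB


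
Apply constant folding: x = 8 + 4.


8 + 4 = 12 at compile time
Optimized: x = 12


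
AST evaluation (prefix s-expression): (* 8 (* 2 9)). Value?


Evaluate inner: (* 2 9) = 18
Evaluate root: (* 8 18) = 144
Result: 144


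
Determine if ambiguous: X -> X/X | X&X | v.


'v/v&v' has two parse trees (no precedence encoded between / and &)
Ambiguous


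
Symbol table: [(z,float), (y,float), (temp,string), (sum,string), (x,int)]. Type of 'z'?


Lookup 'z' → type float


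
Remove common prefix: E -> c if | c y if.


Common prefix: 'c'
Factored: E -> c E', E' -> if | y if


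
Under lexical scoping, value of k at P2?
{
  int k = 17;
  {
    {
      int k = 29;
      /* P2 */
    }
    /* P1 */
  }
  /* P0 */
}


k declared in the same block as P2
k = 29


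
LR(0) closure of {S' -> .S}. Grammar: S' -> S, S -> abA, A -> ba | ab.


Start: S' -> .S
For each item with dot before a nonterminal B, add B -> .γ for every B-production
Closure: [S' -> .S, S -> .abA]


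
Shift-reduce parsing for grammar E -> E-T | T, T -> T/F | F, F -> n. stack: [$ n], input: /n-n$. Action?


'n' on top is the handle for F -> n
Action: reduce (F -> n)


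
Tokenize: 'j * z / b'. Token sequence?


Scan left to right, longest-match per lexeme
Tokens: ID(j), OP(*), ID(z), OP(/), ID(b)


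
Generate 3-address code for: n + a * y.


Break into single-operator statements:
t1 = a * y
t2 = n + t1


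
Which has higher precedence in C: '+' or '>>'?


'+' is additive (level 9); '>>' is shift (level 8)
Higher level binds tighter
'+' has higher precedence than '>>'


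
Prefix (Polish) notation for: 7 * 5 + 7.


left-to-right (same/higher precedence on left): tree is (+ (* 7 5) 7)
Prefix: + * 7 5 7


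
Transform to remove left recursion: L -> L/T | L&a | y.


Left-recursive alternatives: L/T, L&a; non-recursive: y
Introduce L': L -> yL', L' -> /TL' | &aL' | ε


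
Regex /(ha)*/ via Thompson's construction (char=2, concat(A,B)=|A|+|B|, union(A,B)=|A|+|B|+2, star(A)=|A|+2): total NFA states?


Syntax tree has 2 char leaf(s), 0 union(s), 1 star(s)
chars contribute 2×2 = 4; each union adds +2; each star adds +2
Total: 4 + 0 + 2 = 6 states


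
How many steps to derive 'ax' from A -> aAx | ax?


Derivation: A => ax
Steps: 1


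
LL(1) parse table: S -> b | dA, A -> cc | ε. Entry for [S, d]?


For [S, d]: 'd' ∈ FIRST(dA)
Entry: S -> dA


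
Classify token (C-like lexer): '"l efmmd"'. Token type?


Pattern: double-quoted sequence
Type: STRING_LITERAL


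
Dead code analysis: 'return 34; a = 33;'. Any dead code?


statement follows a return and is unreachable
Dead: 'a = 33'


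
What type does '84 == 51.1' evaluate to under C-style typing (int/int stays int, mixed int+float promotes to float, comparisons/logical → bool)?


Operand types: int == float
Rule: comparison yields bool
Result type: bool


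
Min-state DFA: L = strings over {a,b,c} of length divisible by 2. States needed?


Track length mod 2: states 0..1, accept at 0
Minimal DFA: 2 states


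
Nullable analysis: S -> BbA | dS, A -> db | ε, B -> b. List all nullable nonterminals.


A nonterminal is nullable iff some alternative derives ε (directly, or every symbol in it is nullable)
Nullable: {A}


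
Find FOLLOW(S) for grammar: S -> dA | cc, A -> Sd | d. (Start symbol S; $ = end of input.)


$ ∈ FOLLOW(S). For each A -> αBβ: add FIRST(β)\{ε} to FOLLOW(B); if β nullable, add FOLLOW(A).
FOLLOW(S) = {$, d}


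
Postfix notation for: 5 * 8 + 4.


Left to right (same or higher precedence on left)
Postfix: 5 8 * 4 +


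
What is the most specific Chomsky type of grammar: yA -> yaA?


LHS has context (more than one symbol) and |LHS| ≤ |RHS|
Classification: Type 1 (Context-Sensitive)


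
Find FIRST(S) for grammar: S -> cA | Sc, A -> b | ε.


Per alternative of S: FIRST(cA) = {c}; FIRST(Sc) = {c}
FIRST(S) = {c}


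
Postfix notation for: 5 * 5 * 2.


Left to right (same or higher precedence on left)
Postfix: 5 5 * 2 *


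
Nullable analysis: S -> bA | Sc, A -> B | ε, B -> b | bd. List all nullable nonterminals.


A nonterminal is nullable iff some alternative derives ε (directly, or every symbol in it is nullable)
Nullable: {A}


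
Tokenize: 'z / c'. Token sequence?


Scan left to right, longest-match per lexeme
Tokens: ID(z), OP(/), ID(c)


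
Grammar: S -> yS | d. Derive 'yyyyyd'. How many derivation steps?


Derivation: S => yS => yyS => yyyS => yyyyS => yyyyyS => yyyyyd
Steps: 6


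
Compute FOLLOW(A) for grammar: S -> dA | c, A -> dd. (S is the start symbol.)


$ ∈ FOLLOW(S). For each A -> αBβ: add FIRST(β)\{ε} to FOLLOW(B); if β nullable, add FOLLOW(A).
FOLLOW(A) = {$}


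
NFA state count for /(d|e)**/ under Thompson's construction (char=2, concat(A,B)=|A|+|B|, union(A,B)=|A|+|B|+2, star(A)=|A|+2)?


Syntax tree has 2 char leaf(s), 1 union(s), 2 star(s)
chars contribute 2×2 = 4; each union adds +2; each star adds +2
Total: 4 + 2 + 4 = 10 states


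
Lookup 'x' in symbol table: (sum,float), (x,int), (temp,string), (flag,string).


Lookup 'x' → type int


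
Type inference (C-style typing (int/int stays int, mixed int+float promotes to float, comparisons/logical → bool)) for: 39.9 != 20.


Operand types: float != int
Rule: comparison yields bool
Result type: bool


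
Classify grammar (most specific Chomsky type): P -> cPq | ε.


Single nonterminal LHS, but c^n q^n is not regular
Classification: Type 2 (Context-Free)


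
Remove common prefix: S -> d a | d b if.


Common prefix: 'd'
Factored: S -> d S', S' -> a | b if


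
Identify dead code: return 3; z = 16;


statement follows a return and is unreachable
Dead: 'z = 16'


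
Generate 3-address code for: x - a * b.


Break into single-operator statements:
t1 = a * b
t2 = x - t1


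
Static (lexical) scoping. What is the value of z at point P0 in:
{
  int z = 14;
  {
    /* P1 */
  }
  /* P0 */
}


z declared in the same block as P0
z = 14


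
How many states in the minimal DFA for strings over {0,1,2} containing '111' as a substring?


KMP-style automaton: 3 progress states + 1 absorbing accept = 4
Minimal DFA: 4 states


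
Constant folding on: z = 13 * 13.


13 * 13 = 169 at compile time
Optimized: z = 169


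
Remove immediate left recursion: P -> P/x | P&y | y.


Left-recursive alternatives: P/x, P&y; non-recursive: y
Introduce P': P -> yP', P' -> /xP' | &yP' | ε


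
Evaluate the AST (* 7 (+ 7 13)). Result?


Evaluate inner: (+ 7 13) = 20
Evaluate root: (* 7 20) = 140
Result: 140


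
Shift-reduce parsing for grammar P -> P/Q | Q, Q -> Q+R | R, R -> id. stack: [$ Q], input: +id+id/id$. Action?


shift '+' to continue Q -> Q+R
Action: shift


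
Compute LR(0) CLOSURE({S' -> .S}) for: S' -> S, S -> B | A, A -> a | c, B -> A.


Start: S' -> .S
For each item with dot before a nonterminal B, add B -> .γ for every B-production
Closure: [S' -> .S, S -> .B, S -> .A, B -> .A, A -> .a, A -> .c]


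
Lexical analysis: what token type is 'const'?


Pattern: reserved word
Type: KEYWORD


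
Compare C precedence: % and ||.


'%' is multiplicative (level 10); '||' is logical OR (level 1)
Higher level binds tighter
'%' has higher precedence than '||'


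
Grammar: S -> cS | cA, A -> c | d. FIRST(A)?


Per alternative of A: FIRST(c) = {c}; FIRST(d) = {d}
FIRST(A) = {c, d}


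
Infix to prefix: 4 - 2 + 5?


left-to-right (same/higher precedence on left): tree is (+ (- 4 2) 5)
Prefix: + - 4 2 5


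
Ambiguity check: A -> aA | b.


right-linear, alternatives start with distinct terminals 'a' vs 'b': unique leftmost derivation
Unambiguous


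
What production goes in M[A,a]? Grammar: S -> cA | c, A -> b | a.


For [A, a]: 'a' ∈ FIRST(a)
Entry: A -> a


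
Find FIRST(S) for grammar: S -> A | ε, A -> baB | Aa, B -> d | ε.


Per alternative of S: FIRST(A) = {b}; FIRST(ε) = {ε}
FIRST(S) = {b, ε}


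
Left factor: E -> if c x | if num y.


Common prefix: 'if'
Factored: E -> if E', E' -> c x | num y


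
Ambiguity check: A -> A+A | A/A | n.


'n+n/n' has two parse trees (no precedence encoded between + and /)
Ambiguous


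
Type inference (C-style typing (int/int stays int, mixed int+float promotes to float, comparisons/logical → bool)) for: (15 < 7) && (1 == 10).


Operand types: bool && bool
Rule: logical operators take bool operands and yield bool
Result type: bool


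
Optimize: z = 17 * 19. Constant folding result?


17 * 19 = 323 at compile time
Optimized: z = 323


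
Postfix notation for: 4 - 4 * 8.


* has higher precedence, evaluate 4*8 first
Postfix: 4 4 8 * -


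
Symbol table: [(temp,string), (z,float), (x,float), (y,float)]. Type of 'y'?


Lookup 'y' → type float


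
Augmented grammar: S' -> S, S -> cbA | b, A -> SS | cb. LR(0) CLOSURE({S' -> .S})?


Start: S' -> .S
For each item with dot before a nonterminal B, add B -> .γ for every B-production
Closure: [S' -> .S, S -> .cbA, S -> .b]


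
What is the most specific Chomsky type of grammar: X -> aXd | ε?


Single nonterminal LHS, but a^n d^n is not regular
Classification: Type 2 (Context-Free)


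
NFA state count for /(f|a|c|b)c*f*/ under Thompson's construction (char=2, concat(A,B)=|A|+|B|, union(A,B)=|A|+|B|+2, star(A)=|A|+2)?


Syntax tree has 6 char leaf(s), 3 union(s), 2 star(s)
chars contribute 6×2 = 12; each union adds +2; each star adds +2
Total: 12 + 6 + 4 = 22 states


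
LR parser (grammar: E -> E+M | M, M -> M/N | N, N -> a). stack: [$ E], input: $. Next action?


start symbol E on stack, input exhausted
Action: accept


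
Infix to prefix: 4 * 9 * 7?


left-to-right (same/higher precedence on left): tree is (* (* 4 9) 7)
Prefix: * * 4 9 7


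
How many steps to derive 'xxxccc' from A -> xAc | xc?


Derivation: A => xAc => xxAcc => xxxccc
Steps: 3


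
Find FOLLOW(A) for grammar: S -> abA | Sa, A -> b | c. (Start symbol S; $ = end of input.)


$ ∈ FOLLOW(S). For each A -> αBβ: add FIRST(β)\{ε} to FOLLOW(B); if β nullable, add FOLLOW(A).
FOLLOW(A) = {$, a}


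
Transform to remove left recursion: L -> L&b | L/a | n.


Left-recursive alternatives: L&b, L/a; non-recursive: n
Introduce L': L -> nL', L' -> &bL' | /aL' | ε


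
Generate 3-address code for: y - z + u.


Break into single-operator statements:
t1 = y - z
t2 = t1 + u


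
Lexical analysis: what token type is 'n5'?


Pattern: letter/underscore followed by alphanumerics, not a keyword
Type: IDENTIFIER


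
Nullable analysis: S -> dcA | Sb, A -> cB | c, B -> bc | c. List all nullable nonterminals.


A nonterminal is nullable iff some alternative derives ε (directly, or every symbol in it is nullable)
Nullable: {}


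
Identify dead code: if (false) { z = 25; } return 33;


condition is constant false, so the whole block is unreachable
Dead: 'if (false) { z = 25; }'


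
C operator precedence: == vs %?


'%' is multiplicative (level 10); '==' is equality (level 6)
Higher level binds tighter
'%' has higher precedence than '=='


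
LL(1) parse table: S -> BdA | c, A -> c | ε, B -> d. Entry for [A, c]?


For [A, c]: 'c' ∈ FIRST(c)
Entry: A -> c


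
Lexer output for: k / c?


Scan left to right, longest-match per lexeme
Tokens: ID(k), OP(/), ID(c)


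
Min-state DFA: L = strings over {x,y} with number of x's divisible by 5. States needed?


Track (count of x) mod 5: states 0..4, accept at 0
Minimal DFA: 5 states


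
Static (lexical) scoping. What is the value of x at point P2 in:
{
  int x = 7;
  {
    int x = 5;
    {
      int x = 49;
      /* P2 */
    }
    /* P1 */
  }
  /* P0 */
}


x declared in the same block as P2
x = 49


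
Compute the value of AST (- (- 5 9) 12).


Evaluate inner: (- 5 9) = -4
Evaluate root: (- -4 12) = -16
Result: -16


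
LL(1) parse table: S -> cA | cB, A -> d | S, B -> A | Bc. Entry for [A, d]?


For [A, d]: 'd' ∈ FIRST(d)
Entry: A -> d


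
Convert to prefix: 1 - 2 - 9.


left-to-right (same/higher precedence on left): tree is (- (- 1 2) 9)
Prefix: - - 1 2 9


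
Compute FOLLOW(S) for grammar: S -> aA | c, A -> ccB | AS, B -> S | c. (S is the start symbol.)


$ ∈ FOLLOW(S). For each A -> αBβ: add FIRST(β)\{ε} to FOLLOW(B); if β nullable, add FOLLOW(A).
FOLLOW(S) = {$, a, c}


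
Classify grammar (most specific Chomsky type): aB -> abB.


LHS has context (more than one symbol) and |LHS| ≤ |RHS|
Classification: Type 1 (Context-Sensitive)


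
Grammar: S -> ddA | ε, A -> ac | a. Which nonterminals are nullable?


A nonterminal is nullable iff some alternative derives ε (directly, or every symbol in it is nullable)
Nullable: {S}


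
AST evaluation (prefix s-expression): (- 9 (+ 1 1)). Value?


Evaluate inner: (+ 1 1) = 2
Evaluate root: (- 9 2) = 7
Result: 7


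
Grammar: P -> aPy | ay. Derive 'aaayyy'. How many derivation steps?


Derivation: P => aPy => aaPyy => aaayyy
Steps: 3


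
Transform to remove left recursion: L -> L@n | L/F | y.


Left-recursive alternatives: L@n, L/F; non-recursive: y
Introduce L': L -> yL', L' -> @nL' | /FL' | ε


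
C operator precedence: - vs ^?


'-' is additive (level 9); '^' is bitwise XOR (level 4)
Higher level binds tighter
'-' has higher precedence than '^'


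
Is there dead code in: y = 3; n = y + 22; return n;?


y is read by n's definition; n is returned
No dead code


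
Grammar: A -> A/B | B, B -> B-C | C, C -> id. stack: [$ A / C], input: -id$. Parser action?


'C' (not preceded by B-) is the handle for B -> C
Action: reduce (B -> C)


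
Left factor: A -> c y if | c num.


Common prefix: 'c'
Factored: A -> c A', A' -> y if | num


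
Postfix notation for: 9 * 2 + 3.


Left to right (same or higher precedence on left)
Postfix: 9 2 * 3 +


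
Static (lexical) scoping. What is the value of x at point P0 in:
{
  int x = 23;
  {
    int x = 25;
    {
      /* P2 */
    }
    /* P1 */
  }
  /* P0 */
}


x declared in the same block as P0
x = 23
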